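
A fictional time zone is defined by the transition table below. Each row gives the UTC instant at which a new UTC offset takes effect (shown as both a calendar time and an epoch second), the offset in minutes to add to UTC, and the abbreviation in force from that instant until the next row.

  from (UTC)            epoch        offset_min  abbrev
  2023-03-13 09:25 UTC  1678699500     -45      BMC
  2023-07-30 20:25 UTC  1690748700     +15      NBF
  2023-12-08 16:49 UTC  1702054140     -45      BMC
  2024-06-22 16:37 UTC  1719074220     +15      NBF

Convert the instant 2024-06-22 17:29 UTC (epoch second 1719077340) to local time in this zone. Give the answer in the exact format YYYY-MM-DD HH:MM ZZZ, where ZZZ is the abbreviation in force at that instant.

Query: 2024-06-22 17:29 UTC
Rule 4/4 (NBF, +00:15): 2024-06-22 16:37 UTC ≤ query < +∞
17·60 + 29 + 15 = 1064 min
1064 = 0·1440 + 1064; 1064 = 17·60 + 44 → 17:44, same day
→ 2024-06-22 17:44 NBF

2024-06-22 17:44 NBF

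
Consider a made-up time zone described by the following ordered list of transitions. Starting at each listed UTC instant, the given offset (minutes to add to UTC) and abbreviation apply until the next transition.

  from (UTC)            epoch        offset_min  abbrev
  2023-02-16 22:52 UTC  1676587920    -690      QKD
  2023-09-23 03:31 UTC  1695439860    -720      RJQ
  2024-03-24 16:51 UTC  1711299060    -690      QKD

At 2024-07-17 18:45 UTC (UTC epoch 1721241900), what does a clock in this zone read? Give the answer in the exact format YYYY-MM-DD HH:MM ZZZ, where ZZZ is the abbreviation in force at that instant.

2024-07-17 07:15 QKD

Query: 2024-07-17 18:45 UTC
Rule 3/3 (QKD, -11:30): 2024-03-24 16:51 UTC ≤ query < +∞
18·60 + 45 - 690 = 435 min
435 = 0·1440 + 435; 435 = 7·60 + 15 → 07:15, same day
→ 2024-07-17 07:15 QKD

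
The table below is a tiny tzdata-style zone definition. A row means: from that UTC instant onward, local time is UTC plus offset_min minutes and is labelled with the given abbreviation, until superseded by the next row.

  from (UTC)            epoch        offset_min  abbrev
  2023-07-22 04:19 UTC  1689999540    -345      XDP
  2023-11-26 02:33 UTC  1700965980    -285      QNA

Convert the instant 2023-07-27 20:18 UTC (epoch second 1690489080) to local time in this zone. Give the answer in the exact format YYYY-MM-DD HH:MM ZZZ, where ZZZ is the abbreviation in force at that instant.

2023-07-27 14:33 XDP

Query: 2023-07-27 20:18 UTC
Rule 1/2 (XDP, -05:45): 2023-07-22 04:19 UTC ≤ query < 2023-11-26 02:33 UTC
20·60 + 18 - 345 = 873 min
873 = 0·1440 + 873; 873 = 14·60 + 33 → 14:33, same day
→ 2023-07-27 14:33 XDP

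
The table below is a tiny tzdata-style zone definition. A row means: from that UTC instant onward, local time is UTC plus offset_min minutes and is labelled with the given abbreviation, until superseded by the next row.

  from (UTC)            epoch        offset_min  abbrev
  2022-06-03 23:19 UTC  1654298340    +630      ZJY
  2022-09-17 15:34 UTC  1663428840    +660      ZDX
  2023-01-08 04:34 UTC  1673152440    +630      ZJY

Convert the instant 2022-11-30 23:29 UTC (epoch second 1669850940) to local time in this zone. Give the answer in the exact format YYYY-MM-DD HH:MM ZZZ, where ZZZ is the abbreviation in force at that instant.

2022-12-01 10:29 ZDX

Query: 2022-11-30 23:29 UTC
Rule 2/3 (ZDX, +11:00): 2022-09-17 15:34 UTC ≤ query < 2023-01-08 04:34 UTC
23·60 + 29 + 660 = 2069 min
2069 = 1·1440 + 629; 629 = 10·60 + 29 → 10:29, 2022-11-30 + 1 day = 2022-12-01
→ 2022-12-01 10:29 ZDX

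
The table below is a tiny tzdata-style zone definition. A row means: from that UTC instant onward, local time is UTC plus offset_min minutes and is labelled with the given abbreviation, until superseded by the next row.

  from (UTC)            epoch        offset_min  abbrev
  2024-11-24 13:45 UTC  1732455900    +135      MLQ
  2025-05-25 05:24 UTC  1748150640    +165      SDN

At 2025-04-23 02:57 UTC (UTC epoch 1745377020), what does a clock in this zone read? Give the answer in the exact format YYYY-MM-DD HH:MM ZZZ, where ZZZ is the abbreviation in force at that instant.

2025-04-23 05:12 MLQ

Query: 2025-04-23 02:57 UTC
Rule 1/2 (MLQ, +02:15): 2024-11-24 13:45 UTC ≤ query < 2025-05-25 05:24 UTC
2·60 + 57 + 135 = 312 min
312 = 0·1440 + 312; 312 = 5·60 + 12 → 05:12, same day
→ 2025-04-23 05:12 MLQ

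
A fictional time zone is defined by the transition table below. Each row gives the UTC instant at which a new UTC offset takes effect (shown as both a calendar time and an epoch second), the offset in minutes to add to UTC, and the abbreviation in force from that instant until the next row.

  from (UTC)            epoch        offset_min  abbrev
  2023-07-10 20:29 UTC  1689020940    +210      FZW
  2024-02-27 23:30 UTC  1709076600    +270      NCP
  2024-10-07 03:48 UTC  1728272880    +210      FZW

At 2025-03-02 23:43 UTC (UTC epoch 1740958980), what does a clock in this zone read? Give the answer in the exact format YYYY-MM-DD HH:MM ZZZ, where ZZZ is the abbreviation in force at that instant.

Query: 2025-03-02 23:43 UTC
Rule 3/3 (FZW, +03:30): 2024-10-07 03:48 UTC ≤ query < +∞
23·60 + 43 + 210 = 1633 min
1633 = 1·1440 + 193; 193 = 3·60 + 13 → 03:13, 2025-03-02 + 1 day = 2025-03-03
→ 2025-03-03 03:13 FZW

2025-03-03 03:13 FZW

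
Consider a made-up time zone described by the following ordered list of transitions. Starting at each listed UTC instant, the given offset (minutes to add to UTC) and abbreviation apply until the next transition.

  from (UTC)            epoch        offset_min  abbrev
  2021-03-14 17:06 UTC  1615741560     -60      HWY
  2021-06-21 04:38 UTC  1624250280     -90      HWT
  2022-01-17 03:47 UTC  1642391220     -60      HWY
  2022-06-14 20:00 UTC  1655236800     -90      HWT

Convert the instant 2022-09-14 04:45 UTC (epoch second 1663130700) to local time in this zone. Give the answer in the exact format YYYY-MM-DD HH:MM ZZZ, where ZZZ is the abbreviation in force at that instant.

Query: 2022-09-14 04:45 UTC
Rule 4/4 (HWT, -01:30): 2022-06-14 20:00 UTC ≤ query < +∞
4·60 + 45 - 90 = 195 min
195 = 0·1440 + 195; 195 = 3·60 + 15 → 03:15, same day
→ 2022-09-14 03:15 HWT

2022-09-14 03:15 HWT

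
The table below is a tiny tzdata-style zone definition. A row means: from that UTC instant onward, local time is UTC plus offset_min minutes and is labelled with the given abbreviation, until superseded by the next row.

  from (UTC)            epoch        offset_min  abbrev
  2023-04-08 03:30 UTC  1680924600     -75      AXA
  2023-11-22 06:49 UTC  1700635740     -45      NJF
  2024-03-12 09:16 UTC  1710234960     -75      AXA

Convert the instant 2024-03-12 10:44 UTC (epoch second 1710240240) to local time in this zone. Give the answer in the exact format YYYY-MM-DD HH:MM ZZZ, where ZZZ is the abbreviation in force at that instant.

2024-03-12 09:29 AXA

Query: 2024-03-12 10:44 UTC
Rule 3/3 (AXA, -01:15): 2024-03-12 09:16 UTC ≤ query < +∞
10·60 + 44 - 75 = 569 min
569 = 0·1440 + 569; 569 = 9·60 + 29 → 09:29, same day
→ 2024-03-12 09:29 AXA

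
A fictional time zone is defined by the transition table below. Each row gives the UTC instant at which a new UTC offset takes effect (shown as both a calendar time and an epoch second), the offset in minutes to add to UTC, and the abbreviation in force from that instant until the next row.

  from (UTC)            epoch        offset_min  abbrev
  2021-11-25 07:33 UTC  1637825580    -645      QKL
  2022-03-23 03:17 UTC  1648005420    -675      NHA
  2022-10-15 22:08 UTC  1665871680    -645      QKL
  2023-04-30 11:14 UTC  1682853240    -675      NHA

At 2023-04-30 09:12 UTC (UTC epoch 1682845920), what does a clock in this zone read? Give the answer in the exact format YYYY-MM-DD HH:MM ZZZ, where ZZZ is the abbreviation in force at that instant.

2023-04-29 22:27 QKL

Query: 2023-04-30 09:12 UTC
Rule 3/4 (QKL, -10:45): 2022-10-15 22:08 UTC ≤ query < 2023-04-30 11:14 UTC
9·60 + 12 - 645 = -93 min
-93 = -1·1440 + 1347; 1347 = 22·60 + 27 → 22:27, 2023-04-30 - 1 day = 2023-04-29
→ 2023-04-29 22:27 QKL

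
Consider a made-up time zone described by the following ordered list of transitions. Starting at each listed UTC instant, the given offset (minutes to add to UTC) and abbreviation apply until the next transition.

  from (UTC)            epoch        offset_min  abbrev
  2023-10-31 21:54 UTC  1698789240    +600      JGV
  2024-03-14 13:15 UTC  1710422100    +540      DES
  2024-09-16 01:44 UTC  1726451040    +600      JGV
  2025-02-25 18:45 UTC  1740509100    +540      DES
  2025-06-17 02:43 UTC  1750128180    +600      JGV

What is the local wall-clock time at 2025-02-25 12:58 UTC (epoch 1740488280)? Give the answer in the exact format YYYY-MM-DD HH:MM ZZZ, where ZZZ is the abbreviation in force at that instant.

Query: 2025-02-25 12:58 UTC
Rule 3/5 (JGV, +10:00): 2024-09-16 01:44 UTC ≤ query < 2025-02-25 18:45 UTC
12·60 + 58 + 600 = 1378 min
1378 = 0·1440 + 1378; 1378 = 22·60 + 58 → 22:58, same day
→ 2025-02-25 22:58 JGV

2025-02-25 22:58 JGV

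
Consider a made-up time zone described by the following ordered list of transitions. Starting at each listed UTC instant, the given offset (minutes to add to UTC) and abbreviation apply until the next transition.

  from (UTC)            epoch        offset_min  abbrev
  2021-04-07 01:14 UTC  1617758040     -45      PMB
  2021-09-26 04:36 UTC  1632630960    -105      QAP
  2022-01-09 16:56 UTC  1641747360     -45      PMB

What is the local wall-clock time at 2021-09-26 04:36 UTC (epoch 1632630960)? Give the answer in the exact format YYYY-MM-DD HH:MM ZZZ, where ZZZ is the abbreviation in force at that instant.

Query: 2021-09-26 04:36 UTC
Rule 2/3 (QAP, -01:45): 2021-09-26 04:36 UTC ≤ query < 2022-01-09 16:56 UTC
4·60 + 36 - 105 = 171 min
171 = 0·1440 + 171; 171 = 2·60 + 51 → 02:51, same day
→ 2021-09-26 02:51 QAP

2021-09-26 02:51 QAP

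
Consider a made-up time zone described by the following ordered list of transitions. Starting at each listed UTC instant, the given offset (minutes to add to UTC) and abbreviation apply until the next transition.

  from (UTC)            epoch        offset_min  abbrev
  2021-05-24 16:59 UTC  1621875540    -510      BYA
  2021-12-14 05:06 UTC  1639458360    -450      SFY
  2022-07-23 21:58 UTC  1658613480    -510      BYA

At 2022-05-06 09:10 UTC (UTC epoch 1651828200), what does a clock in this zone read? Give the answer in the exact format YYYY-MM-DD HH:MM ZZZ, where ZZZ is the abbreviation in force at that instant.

Query: 2022-05-06 09:10 UTC
Rule 2/3 (SFY, -07:30): 2021-12-14 05:06 UTC ≤ query < 2022-07-23 21:58 UTC
9·60 + 10 - 450 = 100 min
100 = 0·1440 + 100; 100 = 1·60 + 40 → 01:40, same day
→ 2022-05-06 01:40 SFY

2022-05-06 01:40 SFY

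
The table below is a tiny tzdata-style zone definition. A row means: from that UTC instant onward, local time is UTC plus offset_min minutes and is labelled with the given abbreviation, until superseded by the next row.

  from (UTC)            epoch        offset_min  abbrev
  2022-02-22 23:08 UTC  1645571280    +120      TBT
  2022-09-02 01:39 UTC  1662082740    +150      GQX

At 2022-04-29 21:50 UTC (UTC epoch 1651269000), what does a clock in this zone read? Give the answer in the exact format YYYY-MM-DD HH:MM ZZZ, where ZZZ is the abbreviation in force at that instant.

2022-04-29 23:50 TBT

Query: 2022-04-29 21:50 UTC
Rule 1/2 (TBT, +02:00): 2022-02-22 23:08 UTC ≤ query < 2022-09-02 01:39 UTC
21·60 + 50 + 120 = 1430 min
1430 = 0·1440 + 1430; 1430 = 23·60 + 50 → 23:50, same day
→ 2022-04-29 23:50 TBT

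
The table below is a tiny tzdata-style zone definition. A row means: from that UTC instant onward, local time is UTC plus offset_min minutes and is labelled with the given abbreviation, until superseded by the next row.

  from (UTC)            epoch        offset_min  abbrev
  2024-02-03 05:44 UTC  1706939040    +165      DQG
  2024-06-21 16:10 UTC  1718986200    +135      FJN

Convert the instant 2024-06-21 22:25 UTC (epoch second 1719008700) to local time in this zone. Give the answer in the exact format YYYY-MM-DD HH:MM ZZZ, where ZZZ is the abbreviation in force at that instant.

Query: 2024-06-21 22:25 UTC
Rule 2/2 (FJN, +02:15): 2024-06-21 16:10 UTC ≤ query < +∞
22·60 + 25 + 135 = 1480 min
1480 = 1·1440 + 40; 40 = 0·60 + 40 → 00:40, 2024-06-21 + 1 day = 2024-06-22
→ 2024-06-22 00:40 FJN

2024-06-22 00:40 FJN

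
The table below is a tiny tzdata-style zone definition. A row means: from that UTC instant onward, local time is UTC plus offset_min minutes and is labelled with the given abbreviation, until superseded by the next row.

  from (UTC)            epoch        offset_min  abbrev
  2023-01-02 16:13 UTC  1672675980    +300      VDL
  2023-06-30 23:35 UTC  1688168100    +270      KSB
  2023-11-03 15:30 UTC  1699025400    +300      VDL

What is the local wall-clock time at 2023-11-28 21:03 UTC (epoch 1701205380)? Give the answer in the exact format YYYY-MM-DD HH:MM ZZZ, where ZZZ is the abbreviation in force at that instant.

Query: 2023-11-28 21:03 UTC
Rule 3/3 (VDL, +05:00): 2023-11-03 15:30 UTC ≤ query < +∞
21·60 + 3 + 300 = 1563 min
1563 = 1·1440 + 123; 123 = 2·60 + 3 → 02:03, 2023-11-28 + 1 day = 2023-11-29
→ 2023-11-29 02:03 VDL

2023-11-29 02:03 VDL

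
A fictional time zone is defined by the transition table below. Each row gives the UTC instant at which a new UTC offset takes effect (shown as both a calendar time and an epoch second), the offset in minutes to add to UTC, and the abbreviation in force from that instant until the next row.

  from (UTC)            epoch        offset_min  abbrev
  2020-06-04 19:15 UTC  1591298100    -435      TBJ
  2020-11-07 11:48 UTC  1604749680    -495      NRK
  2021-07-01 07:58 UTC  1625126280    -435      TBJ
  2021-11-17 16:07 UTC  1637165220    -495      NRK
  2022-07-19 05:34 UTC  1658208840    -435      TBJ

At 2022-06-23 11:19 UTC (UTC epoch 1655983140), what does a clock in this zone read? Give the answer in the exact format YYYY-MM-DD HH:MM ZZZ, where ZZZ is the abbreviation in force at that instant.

2022-06-23 03:04 NRK

Query: 2022-06-23 11:19 UTC
Rule 4/5 (NRK, -08:15): 2021-11-17 16:07 UTC ≤ query < 2022-07-19 05:34 UTC
11·60 + 19 - 495 = 184 min
184 = 0·1440 + 184; 184 = 3·60 + 4 → 03:04, same day
→ 2022-06-23 03:04 NRK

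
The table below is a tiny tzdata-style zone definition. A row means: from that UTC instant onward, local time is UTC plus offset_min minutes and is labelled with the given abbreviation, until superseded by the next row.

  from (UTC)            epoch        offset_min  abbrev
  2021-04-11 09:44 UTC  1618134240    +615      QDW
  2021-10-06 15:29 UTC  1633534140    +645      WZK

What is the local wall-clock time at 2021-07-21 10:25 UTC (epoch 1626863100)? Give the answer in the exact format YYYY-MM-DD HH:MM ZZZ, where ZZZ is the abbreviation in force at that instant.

2021-07-21 20:40 QDW

Query: 2021-07-21 10:25 UTC
Rule 1/2 (QDW, +10:15): 2021-04-11 09:44 UTC ≤ query < 2021-10-06 15:29 UTC
10·60 + 25 + 615 = 1240 min
1240 = 0·1440 + 1240; 1240 = 20·60 + 40 → 20:40, same day
→ 2021-07-21 20:40 QDW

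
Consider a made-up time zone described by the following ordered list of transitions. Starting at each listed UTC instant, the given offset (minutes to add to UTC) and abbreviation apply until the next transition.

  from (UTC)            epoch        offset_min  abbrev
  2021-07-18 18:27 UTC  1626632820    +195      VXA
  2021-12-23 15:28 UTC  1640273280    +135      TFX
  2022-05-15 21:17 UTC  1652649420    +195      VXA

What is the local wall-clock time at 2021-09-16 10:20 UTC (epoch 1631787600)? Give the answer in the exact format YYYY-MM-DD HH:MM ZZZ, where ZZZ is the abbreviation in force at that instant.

Query: 2021-09-16 10:20 UTC
Rule 1/3 (VXA, +03:15): 2021-07-18 18:27 UTC ≤ query < 2021-12-23 15:28 UTC
10·60 + 20 + 195 = 815 min
815 = 0·1440 + 815; 815 = 13·60 + 35 → 13:35, same day
→ 2021-09-16 13:35 VXA

2021-09-16 13:35 VXA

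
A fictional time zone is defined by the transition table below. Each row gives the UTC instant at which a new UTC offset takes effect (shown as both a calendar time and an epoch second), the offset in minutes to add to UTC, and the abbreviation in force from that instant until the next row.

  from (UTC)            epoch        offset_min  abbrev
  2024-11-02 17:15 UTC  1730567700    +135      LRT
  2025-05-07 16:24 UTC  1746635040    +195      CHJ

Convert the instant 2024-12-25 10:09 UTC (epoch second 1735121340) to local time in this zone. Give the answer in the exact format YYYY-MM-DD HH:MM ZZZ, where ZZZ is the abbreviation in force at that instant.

2024-12-25 12:24 LRT

Query: 2024-12-25 10:09 UTC
Rule 1/2 (LRT, +02:15): 2024-11-02 17:15 UTC ≤ query < 2025-05-07 16:24 UTC
10·60 + 9 + 135 = 744 min
744 = 0·1440 + 744; 744 = 12·60 + 24 → 12:24, same day
→ 2024-12-25 12:24 LRT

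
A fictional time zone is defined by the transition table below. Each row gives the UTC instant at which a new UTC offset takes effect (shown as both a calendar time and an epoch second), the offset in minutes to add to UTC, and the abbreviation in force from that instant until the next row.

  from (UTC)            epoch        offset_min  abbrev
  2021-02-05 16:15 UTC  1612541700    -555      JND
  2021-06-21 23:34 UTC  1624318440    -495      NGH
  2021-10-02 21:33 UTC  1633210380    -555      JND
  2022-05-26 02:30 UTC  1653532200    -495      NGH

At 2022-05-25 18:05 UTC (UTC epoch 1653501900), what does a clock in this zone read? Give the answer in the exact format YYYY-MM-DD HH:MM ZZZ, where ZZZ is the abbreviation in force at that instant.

Query: 2022-05-25 18:05 UTC
Rule 3/4 (JND, -09:15): 2021-10-02 21:33 UTC ≤ query < 2022-05-26 02:30 UTC
18·60 + 5 - 555 = 530 min
530 = 0·1440 + 530; 530 = 8·60 + 50 → 08:50, same day
→ 2022-05-25 08:50 JND

2022-05-25 08:50 JND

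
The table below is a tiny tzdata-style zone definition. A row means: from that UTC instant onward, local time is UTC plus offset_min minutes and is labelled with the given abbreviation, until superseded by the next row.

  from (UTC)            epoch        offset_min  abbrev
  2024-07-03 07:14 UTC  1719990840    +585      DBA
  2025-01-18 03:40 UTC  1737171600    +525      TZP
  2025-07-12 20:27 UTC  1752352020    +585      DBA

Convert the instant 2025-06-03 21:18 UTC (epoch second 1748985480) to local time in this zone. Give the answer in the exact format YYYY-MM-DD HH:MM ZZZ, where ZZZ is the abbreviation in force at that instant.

Query: 2025-06-03 21:18 UTC
Rule 2/3 (TZP, +08:45): 2025-01-18 03:40 UTC ≤ query < 2025-07-12 20:27 UTC
21·60 + 18 + 525 = 1803 min
1803 = 1·1440 + 363; 363 = 6·60 + 3 → 06:03, 2025-06-03 + 1 day = 2025-06-04
→ 2025-06-04 06:03 TZP

2025-06-04 06:03 TZP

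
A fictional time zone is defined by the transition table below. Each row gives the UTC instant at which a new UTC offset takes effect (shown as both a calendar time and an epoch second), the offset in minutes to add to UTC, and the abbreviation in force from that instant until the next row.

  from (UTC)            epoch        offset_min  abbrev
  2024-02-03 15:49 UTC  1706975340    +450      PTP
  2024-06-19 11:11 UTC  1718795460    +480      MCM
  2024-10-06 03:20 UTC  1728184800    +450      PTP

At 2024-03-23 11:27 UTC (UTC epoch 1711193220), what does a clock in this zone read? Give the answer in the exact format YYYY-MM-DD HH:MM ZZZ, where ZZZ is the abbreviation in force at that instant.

Query: 2024-03-23 11:27 UTC
Rule 1/3 (PTP, +07:30): 2024-02-03 15:49 UTC ≤ query < 2024-06-19 11:11 UTC
11·60 + 27 + 450 = 1137 min
1137 = 0·1440 + 1137; 1137 = 18·60 + 57 → 18:57, same day
→ 2024-03-23 18:57 PTP

2024-03-23 18:57 PTP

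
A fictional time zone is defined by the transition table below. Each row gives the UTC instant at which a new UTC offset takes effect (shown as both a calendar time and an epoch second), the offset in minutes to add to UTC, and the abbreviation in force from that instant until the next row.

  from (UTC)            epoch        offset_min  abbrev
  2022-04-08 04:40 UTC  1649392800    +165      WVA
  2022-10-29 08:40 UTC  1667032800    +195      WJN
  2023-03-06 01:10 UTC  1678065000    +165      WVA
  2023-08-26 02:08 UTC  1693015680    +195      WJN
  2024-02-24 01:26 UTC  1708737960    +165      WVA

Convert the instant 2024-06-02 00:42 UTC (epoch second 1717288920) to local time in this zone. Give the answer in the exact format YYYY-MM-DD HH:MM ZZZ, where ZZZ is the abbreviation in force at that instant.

2024-06-02 03:27 WVA

Query: 2024-06-02 00:42 UTC
Rule 5/5 (WVA, +02:45): 2024-02-24 01:26 UTC ≤ query < +∞
0·60 + 42 + 165 = 207 min
207 = 0·1440 + 207; 207 = 3·60 + 27 → 03:27, same day
→ 2024-06-02 03:27 WVA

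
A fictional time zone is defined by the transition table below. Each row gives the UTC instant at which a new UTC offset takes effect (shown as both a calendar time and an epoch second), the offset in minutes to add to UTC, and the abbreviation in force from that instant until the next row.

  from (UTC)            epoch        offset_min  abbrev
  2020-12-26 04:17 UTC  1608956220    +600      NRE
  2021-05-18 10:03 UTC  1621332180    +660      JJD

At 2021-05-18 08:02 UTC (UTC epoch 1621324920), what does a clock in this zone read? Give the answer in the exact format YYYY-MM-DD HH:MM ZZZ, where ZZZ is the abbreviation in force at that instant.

Query: 2021-05-18 08:02 UTC
Rule 1/2 (NRE, +10:00): 2020-12-26 04:17 UTC ≤ query < 2021-05-18 10:03 UTC
8·60 + 2 + 600 = 1082 min
1082 = 0·1440 + 1082; 1082 = 18·60 + 2 → 18:02, same day
→ 2021-05-18 18:02 NRE

2021-05-18 18:02 NRE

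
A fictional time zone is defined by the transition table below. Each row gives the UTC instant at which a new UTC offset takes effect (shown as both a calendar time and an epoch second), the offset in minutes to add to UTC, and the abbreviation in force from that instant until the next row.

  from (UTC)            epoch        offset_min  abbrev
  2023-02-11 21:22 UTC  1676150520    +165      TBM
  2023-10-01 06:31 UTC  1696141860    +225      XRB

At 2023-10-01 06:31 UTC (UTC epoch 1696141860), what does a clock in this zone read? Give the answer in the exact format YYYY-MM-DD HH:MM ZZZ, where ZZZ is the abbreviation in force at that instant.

2023-10-01 10:16 XRB

Query: 2023-10-01 06:31 UTC
Rule 2/2 (XRB, +03:45): 2023-10-01 06:31 UTC ≤ query < +∞
6·60 + 31 + 225 = 616 min
616 = 0·1440 + 616; 616 = 10·60 + 16 → 10:16, same day
→ 2023-10-01 10:16 XRB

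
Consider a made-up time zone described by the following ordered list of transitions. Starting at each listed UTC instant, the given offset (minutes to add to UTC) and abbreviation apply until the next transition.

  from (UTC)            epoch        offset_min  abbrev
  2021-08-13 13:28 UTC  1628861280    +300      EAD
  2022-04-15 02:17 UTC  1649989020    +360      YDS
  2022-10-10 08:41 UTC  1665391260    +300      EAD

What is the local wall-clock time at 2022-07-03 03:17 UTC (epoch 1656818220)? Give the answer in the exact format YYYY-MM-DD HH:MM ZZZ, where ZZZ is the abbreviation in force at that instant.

2022-07-03 09:17 YDS

Query: 2022-07-03 03:17 UTC
Rule 2/3 (YDS, +06:00): 2022-04-15 02:17 UTC ≤ query < 2022-10-10 08:41 UTC
3·60 + 17 + 360 = 557 min
557 = 0·1440 + 557; 557 = 9·60 + 17 → 09:17, same day
→ 2022-07-03 09:17 YDS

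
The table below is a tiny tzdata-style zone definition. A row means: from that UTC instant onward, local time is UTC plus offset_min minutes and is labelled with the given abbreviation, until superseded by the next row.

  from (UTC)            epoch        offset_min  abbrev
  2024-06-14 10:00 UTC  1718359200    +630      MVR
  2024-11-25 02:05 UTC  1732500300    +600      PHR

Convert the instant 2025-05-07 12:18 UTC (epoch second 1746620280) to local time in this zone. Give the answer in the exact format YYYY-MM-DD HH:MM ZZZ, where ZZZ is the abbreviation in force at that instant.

Query: 2025-05-07 12:18 UTC
Rule 2/2 (PHR, +10:00): 2024-11-25 02:05 UTC ≤ query < +∞
12·60 + 18 + 600 = 1338 min
1338 = 0·1440 + 1338; 1338 = 22·60 + 18 → 22:18, same day
→ 2025-05-07 22:18 PHR

2025-05-07 22:18 PHR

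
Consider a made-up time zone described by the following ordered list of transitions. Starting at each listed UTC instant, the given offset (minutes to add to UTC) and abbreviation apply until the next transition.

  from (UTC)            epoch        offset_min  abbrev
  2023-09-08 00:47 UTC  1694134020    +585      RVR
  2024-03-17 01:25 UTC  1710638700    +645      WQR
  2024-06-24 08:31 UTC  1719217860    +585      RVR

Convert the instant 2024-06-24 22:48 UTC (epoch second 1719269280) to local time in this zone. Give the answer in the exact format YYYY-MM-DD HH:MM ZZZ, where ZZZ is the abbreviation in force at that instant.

2024-06-25 08:33 RVR

Query: 2024-06-24 22:48 UTC
Rule 3/3 (RVR, +09:45): 2024-06-24 08:31 UTC ≤ query < +∞
22·60 + 48 + 585 = 1953 min
1953 = 1·1440 + 513; 513 = 8·60 + 33 → 08:33, 2024-06-24 + 1 day = 2024-06-25
→ 2024-06-25 08:33 RVR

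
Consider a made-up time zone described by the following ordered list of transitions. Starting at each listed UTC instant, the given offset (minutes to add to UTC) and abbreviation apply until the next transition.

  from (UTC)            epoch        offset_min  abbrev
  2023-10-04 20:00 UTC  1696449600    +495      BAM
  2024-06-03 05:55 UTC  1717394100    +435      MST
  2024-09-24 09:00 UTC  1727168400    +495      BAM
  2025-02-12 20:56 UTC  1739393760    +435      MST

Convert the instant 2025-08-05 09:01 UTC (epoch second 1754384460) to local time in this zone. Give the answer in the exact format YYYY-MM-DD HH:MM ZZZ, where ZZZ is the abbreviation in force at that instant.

2025-08-05 16:16 MST

Query: 2025-08-05 09:01 UTC
Rule 4/4 (MST, +07:15): 2025-02-12 20:56 UTC ≤ query < +∞
9·60 + 1 + 435 = 976 min
976 = 0·1440 + 976; 976 = 16·60 + 16 → 16:16, same day
→ 2025-08-05 16:16 MST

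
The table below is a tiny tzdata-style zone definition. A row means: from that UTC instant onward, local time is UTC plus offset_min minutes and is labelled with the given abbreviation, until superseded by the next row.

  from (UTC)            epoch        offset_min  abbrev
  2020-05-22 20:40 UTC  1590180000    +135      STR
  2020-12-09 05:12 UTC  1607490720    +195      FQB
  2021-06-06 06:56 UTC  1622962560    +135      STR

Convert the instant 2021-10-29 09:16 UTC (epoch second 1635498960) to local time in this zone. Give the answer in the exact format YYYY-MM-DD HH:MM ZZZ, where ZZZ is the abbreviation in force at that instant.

Query: 2021-10-29 09:16 UTC
Rule 3/3 (STR, +02:15): 2021-06-06 06:56 UTC ≤ query < +∞
9·60 + 16 + 135 = 691 min
691 = 0·1440 + 691; 691 = 11·60 + 31 → 11:31, same day
→ 2021-10-29 11:31 STR

2021-10-29 11:31 STR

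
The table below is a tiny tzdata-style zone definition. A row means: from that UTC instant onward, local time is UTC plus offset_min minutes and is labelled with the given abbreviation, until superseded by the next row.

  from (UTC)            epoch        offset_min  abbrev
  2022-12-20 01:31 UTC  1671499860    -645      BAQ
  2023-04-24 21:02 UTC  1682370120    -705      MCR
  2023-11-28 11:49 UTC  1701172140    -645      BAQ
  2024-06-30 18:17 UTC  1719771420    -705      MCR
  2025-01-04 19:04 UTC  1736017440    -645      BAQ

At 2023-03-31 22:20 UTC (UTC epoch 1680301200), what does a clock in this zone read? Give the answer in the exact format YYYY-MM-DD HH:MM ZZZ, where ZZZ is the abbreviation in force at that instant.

Query: 2023-03-31 22:20 UTC
Rule 1/5 (BAQ, -10:45): 2022-12-20 01:31 UTC ≤ query < 2023-04-24 21:02 UTC
22·60 + 20 - 645 = 695 min
695 = 0·1440 + 695; 695 = 11·60 + 35 → 11:35, same day
→ 2023-03-31 11:35 BAQ

2023-03-31 11:35 BAQ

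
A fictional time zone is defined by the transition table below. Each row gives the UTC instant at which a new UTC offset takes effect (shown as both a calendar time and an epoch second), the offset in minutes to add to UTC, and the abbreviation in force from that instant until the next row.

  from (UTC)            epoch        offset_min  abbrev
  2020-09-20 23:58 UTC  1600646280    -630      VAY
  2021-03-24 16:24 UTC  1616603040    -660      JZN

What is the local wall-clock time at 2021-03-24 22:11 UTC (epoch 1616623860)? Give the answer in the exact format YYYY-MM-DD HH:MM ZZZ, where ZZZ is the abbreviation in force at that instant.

2021-03-24 11:11 JZN

Query: 2021-03-24 22:11 UTC
Rule 2/2 (JZN, -11:00): 2021-03-24 16:24 UTC ≤ query < +∞
22·60 + 11 - 660 = 671 min
671 = 0·1440 + 671; 671 = 11·60 + 11 → 11:11, same day
→ 2021-03-24 11:11 JZN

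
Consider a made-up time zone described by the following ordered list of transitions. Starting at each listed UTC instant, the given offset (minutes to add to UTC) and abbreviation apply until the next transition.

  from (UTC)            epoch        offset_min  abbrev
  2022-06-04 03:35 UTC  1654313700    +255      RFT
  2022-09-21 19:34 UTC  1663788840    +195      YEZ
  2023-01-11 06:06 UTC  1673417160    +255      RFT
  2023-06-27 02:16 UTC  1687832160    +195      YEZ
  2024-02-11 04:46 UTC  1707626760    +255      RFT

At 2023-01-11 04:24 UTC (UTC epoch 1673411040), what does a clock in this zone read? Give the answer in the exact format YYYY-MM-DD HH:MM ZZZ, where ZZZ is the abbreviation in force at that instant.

Query: 2023-01-11 04:24 UTC
Rule 2/5 (YEZ, +03:15): 2022-09-21 19:34 UTC ≤ query < 2023-01-11 06:06 UTC
4·60 + 24 + 195 = 459 min
459 = 0·1440 + 459; 459 = 7·60 + 39 → 07:39, same day
→ 2023-01-11 07:39 YEZ

2023-01-11 07:39 YEZ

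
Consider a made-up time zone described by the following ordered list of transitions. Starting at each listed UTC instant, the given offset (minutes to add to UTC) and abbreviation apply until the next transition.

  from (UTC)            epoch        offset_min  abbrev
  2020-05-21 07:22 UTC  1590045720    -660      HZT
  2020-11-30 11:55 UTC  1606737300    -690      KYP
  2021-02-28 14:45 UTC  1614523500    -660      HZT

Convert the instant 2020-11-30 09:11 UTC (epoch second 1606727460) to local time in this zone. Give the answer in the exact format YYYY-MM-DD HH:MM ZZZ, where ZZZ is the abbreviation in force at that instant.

2020-11-29 22:11 HZT

Query: 2020-11-30 09:11 UTC
Rule 1/3 (HZT, -11:00): 2020-05-21 07:22 UTC ≤ query < 2020-11-30 11:55 UTC
9·60 + 11 - 660 = -109 min
-109 = -1·1440 + 1331; 1331 = 22·60 + 11 → 22:11, 2020-11-30 - 1 day = 2020-11-29
→ 2020-11-29 22:11 HZT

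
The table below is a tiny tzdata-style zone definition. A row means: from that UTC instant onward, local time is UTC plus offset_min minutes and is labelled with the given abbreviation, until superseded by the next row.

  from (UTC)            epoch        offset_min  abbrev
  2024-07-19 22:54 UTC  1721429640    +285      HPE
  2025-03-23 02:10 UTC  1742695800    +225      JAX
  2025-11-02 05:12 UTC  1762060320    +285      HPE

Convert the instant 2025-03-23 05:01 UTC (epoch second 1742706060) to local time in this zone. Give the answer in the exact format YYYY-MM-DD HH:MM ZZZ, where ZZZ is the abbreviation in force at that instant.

Query: 2025-03-23 05:01 UTC
Rule 2/3 (JAX, +03:45): 2025-03-23 02:10 UTC ≤ query < 2025-11-02 05:12 UTC
5·60 + 1 + 225 = 526 min
526 = 0·1440 + 526; 526 = 8·60 + 46 → 08:46, same day
→ 2025-03-23 08:46 JAX

2025-03-23 08:46 JAX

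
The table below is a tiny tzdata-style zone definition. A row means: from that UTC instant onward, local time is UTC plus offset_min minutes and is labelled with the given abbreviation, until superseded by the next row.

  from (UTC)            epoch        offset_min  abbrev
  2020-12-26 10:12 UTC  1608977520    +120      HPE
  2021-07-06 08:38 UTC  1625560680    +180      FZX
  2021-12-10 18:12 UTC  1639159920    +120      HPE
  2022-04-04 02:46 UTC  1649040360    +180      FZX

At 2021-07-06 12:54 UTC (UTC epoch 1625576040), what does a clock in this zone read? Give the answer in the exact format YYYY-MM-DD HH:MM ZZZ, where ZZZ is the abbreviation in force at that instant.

2021-07-06 15:54 FZX

Query: 2021-07-06 12:54 UTC
Rule 2/4 (FZX, +03:00): 2021-07-06 08:38 UTC ≤ query < 2021-12-10 18:12 UTC
12·60 + 54 + 180 = 954 min
954 = 0·1440 + 954; 954 = 15·60 + 54 → 15:54, same day
→ 2021-07-06 15:54 FZX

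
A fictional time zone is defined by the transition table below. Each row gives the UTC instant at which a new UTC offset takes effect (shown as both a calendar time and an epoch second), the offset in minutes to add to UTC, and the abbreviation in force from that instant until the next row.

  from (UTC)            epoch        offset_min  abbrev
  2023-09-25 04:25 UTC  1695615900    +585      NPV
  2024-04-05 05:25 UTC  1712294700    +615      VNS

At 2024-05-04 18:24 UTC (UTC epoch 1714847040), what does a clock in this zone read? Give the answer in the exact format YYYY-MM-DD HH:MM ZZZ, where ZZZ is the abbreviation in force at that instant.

2024-05-05 04:39 VNS

Query: 2024-05-04 18:24 UTC
Rule 2/2 (VNS, +10:15): 2024-04-05 05:25 UTC ≤ query < +∞
18·60 + 24 + 615 = 1719 min
1719 = 1·1440 + 279; 279 = 4·60 + 39 → 04:39, 2024-05-04 + 1 day = 2024-05-05
→ 2024-05-05 04:39 VNS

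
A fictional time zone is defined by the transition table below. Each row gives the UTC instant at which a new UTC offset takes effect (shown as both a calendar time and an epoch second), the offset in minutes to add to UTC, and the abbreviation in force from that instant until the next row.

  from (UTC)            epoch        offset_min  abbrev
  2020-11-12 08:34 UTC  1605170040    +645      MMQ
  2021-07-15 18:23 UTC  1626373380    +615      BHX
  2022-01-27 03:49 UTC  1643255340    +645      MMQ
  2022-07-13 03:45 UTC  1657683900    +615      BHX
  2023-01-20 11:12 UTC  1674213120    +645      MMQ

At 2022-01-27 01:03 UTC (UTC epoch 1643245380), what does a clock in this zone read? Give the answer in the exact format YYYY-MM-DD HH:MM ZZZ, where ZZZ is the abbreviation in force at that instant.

2022-01-27 11:18 BHX

Query: 2022-01-27 01:03 UTC
Rule 2/5 (BHX, +10:15): 2021-07-15 18:23 UTC ≤ query < 2022-01-27 03:49 UTC
1·60 + 3 + 615 = 678 min
678 = 0·1440 + 678; 678 = 11·60 + 18 → 11:18, same day
→ 2022-01-27 11:18 BHX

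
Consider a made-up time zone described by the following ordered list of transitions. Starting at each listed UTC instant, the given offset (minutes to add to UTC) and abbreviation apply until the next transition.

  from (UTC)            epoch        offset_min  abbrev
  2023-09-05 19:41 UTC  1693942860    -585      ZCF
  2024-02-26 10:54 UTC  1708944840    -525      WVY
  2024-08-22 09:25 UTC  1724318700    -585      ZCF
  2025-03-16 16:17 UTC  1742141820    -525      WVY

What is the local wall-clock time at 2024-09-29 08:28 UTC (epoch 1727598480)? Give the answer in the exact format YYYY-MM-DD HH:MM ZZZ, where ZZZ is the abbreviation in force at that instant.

2024-09-28 22:43 ZCF

Query: 2024-09-29 08:28 UTC
Rule 3/4 (ZCF, -09:45): 2024-08-22 09:25 UTC ≤ query < 2025-03-16 16:17 UTC
8·60 + 28 - 585 = -77 min
-77 = -1·1440 + 1363; 1363 = 22·60 + 43 → 22:43, 2024-09-29 - 1 day = 2024-09-28
→ 2024-09-28 22:43 ZCF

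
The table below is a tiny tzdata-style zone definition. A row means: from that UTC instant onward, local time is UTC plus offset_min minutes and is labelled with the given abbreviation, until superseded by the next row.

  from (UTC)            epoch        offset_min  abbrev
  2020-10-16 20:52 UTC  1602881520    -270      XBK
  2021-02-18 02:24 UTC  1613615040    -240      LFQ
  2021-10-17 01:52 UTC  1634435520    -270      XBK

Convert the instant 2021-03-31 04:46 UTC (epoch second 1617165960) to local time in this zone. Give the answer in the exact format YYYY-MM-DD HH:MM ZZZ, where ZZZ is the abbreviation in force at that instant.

Query: 2021-03-31 04:46 UTC
Rule 2/3 (LFQ, -04:00): 2021-02-18 02:24 UTC ≤ query < 2021-10-17 01:52 UTC
4·60 + 46 - 240 = 46 min
46 = 0·1440 + 46; 46 = 0·60 + 46 → 00:46, same day
→ 2021-03-31 00:46 LFQ

2021-03-31 00:46 LFQ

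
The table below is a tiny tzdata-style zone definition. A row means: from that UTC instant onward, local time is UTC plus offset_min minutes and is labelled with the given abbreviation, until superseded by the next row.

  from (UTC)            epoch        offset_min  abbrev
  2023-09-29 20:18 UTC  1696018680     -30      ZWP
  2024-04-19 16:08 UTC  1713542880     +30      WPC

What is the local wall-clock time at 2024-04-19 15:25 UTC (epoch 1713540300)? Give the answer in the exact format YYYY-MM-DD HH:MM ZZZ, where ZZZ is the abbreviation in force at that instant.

Query: 2024-04-19 15:25 UTC
Rule 1/2 (ZWP, -00:30): 2023-09-29 20:18 UTC ≤ query < 2024-04-19 16:08 UTC
15·60 + 25 - 30 = 895 min
895 = 0·1440 + 895; 895 = 14·60 + 55 → 14:55, same day
→ 2024-04-19 14:55 ZWP

2024-04-19 14:55 ZWP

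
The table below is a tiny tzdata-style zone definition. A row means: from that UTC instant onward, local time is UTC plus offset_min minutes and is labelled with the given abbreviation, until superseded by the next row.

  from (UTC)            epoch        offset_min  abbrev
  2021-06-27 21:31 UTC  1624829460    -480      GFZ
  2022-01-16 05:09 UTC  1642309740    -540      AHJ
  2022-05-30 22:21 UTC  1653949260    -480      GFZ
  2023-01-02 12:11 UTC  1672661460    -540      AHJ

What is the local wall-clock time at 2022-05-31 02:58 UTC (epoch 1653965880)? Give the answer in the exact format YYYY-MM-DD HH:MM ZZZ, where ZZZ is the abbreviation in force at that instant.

2022-05-30 18:58 GFZ

Query: 2022-05-31 02:58 UTC
Rule 3/4 (GFZ, -08:00): 2022-05-30 22:21 UTC ≤ query < 2023-01-02 12:11 UTC
2·60 + 58 - 480 = -302 min
-302 = -1·1440 + 1138; 1138 = 18·60 + 58 → 18:58, 2022-05-31 - 1 day = 2022-05-30
→ 2022-05-30 18:58 GFZ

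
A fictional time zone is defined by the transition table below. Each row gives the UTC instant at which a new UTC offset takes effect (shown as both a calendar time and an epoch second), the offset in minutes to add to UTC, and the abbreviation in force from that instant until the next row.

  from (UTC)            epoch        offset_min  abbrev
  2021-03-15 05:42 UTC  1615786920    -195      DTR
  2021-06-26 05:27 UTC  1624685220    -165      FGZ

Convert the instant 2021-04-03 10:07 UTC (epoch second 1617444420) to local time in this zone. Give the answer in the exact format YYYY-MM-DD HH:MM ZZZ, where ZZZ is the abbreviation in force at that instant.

2021-04-03 06:52 DTR

Query: 2021-04-03 10:07 UTC
Rule 1/2 (DTR, -03:15): 2021-03-15 05:42 UTC ≤ query < 2021-06-26 05:27 UTC
10·60 + 7 - 195 = 412 min
412 = 0·1440 + 412; 412 = 6·60 + 52 → 06:52, same day
→ 2021-04-03 06:52 DTR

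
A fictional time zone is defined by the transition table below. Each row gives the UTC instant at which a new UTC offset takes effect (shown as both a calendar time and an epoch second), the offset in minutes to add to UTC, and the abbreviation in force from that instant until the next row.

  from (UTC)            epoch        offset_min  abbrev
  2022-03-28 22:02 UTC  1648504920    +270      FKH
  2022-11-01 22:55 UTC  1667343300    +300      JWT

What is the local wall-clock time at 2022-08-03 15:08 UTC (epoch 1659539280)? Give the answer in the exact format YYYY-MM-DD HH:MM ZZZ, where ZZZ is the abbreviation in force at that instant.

2022-08-03 19:38 FKH

Query: 2022-08-03 15:08 UTC
Rule 1/2 (FKH, +04:30): 2022-03-28 22:02 UTC ≤ query < 2022-11-01 22:55 UTC
15·60 + 8 + 270 = 1178 min
1178 = 0·1440 + 1178; 1178 = 19·60 + 38 → 19:38, same day
→ 2022-08-03 19:38 FKH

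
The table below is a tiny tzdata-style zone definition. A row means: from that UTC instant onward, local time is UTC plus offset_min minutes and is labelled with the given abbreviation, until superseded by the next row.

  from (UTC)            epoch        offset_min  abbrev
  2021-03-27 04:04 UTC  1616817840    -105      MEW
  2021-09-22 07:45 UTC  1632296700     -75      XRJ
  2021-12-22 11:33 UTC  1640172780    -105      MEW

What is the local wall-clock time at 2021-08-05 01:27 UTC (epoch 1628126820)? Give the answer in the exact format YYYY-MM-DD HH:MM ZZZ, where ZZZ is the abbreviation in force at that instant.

2021-08-04 23:42 MEW

Query: 2021-08-05 01:27 UTC
Rule 1/3 (MEW, -01:45): 2021-03-27 04:04 UTC ≤ query < 2021-09-22 07:45 UTC
1·60 + 27 - 105 = -18 min
-18 = -1·1440 + 1422; 1422 = 23·60 + 42 → 23:42, 2021-08-05 - 1 day = 2021-08-04
→ 2021-08-04 23:42 MEW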